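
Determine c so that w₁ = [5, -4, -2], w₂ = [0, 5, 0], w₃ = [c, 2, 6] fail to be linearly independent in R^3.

c = -15

The set is linearly dependent precisely when det[w₁; w₂; w₃] = 0.
Expanding, det = 10*c + 150.
This vanishes exactly when c = -15.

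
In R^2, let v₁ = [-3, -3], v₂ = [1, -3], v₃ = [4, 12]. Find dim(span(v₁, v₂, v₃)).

Form the matrix with v₁, v₂, v₃ as columns and reduce.
There are 2 pivot columns, so rank = 2.
(With 3 elements in a 2-dimensional space the rank is at most 2.)

2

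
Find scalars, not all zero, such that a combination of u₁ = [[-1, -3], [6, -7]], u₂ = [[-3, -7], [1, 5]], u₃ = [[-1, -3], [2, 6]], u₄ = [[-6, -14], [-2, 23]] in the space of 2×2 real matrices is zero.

u₁ - 2u₂ - u₃ + u₄ = 0

Write each element as a vector in ℝ⁴ using {E₁₁, E₁₂, E₂₁, E₂₂}.
Set up α₁u₁ + … + α₄u₄ = 0 and solve the homogeneous system.
One solution (up to scaling) is (1, -2, -1, 1).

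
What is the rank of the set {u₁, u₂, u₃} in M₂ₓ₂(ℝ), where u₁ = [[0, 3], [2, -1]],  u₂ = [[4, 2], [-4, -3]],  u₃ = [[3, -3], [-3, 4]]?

rank 3

Use coordinates relative to {E₁₁, E₁₂, E₂₁, E₂₂}.
Row-reduce the 3×4 matrix with these as rows.
Reduction leaves 3 leading entries, giving rank 3.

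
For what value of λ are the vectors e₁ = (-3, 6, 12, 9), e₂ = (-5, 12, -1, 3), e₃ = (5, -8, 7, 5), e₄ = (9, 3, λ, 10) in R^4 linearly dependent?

Place the vectors as rows of a 4×4 matrix; dependence ⇔ determinant zero.
Cofactor expansion gives det = 192*λ + 2304.
Solving 192*λ + 2304 = 0 yields λ = -12.

λ = -12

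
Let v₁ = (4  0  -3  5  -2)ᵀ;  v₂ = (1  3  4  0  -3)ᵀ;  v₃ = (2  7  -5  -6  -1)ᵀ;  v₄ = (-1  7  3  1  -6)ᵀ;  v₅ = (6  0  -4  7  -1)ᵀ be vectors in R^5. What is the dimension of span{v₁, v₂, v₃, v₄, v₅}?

5

Apply Gaussian elimination to the matrix whose rows are v₁, v₂, v₃, v₄, v₅.
There are 5 pivot columns, so rank = 5.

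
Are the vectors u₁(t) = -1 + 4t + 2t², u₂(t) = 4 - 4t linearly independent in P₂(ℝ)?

Write each element as a coordinate vector in ℝ³ using {1, t, t²}.
Place the vectors as rows of a 2×3 matrix and reduce to echelon form.
The reduction yields 2 nonzero rows, so the rank is 2.
Since rank = 2 (the number of vectors), the set is linearly independent.

linearly independent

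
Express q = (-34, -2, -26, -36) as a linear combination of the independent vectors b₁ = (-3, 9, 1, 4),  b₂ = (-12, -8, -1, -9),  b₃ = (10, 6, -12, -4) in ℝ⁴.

Solve the system with b₁, b₂, b₃ as columns and q as the right-hand side.
Back-substitution yields (a₁, a₂, a₃) = (2, 4, 2).

q = 2b₁ + 4b₂ + 2b₃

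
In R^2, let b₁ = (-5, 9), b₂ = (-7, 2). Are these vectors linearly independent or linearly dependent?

Row-reduce the matrix whose columns are b₁, b₂.
The reduction yields 2 nonzero rows, so the rank is 2.
Since rank = 2 (the number of vectors), the set is linearly independent.

linearly independent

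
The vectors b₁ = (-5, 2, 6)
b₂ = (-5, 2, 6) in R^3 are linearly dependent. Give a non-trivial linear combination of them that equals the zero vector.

Set up α₁b₁ + α₂b₂ = 0 and solve the homogeneous system.
The free variable yields coefficients (1, -1) (any nonzero multiple also works).

b₁ - b₂ = 0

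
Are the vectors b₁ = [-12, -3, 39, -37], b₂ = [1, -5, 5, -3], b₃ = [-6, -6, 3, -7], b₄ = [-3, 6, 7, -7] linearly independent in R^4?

linearly dependent

Place the vectors as rows of a 4×4 matrix and reduce to echelon form.
The reduction yields 3 nonzero rows, so the rank is 3.
Since rank 3 < 4, the set is linearly dependent.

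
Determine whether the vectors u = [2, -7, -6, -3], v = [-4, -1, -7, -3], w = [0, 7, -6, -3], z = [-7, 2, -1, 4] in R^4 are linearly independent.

Place the vectors as rows of a 4×4 matrix and reduce to echelon form.
The reduction yields 4 nonzero rows, so the rank is 4.
Since rank = 4 (the number of vectors), the set is linearly independent.

linearly independent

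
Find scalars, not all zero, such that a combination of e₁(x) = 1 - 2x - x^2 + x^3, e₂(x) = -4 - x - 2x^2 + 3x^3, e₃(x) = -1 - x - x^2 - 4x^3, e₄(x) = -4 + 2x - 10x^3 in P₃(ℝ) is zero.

Take coordinates with respect to {1, x, …, x^3}.
Row-reduce the matrix with e₁, e₂, e₃, e₄ as columns; the null space gives the coefficients.
A generator of the null space is (2, 0, -2, 1).

2e₁ - 2e₃ + e₄ = 0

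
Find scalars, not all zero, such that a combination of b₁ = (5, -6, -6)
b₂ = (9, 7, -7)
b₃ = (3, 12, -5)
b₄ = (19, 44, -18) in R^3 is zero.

Write the vectors as columns of a matrix and find a nonzero vector in its null space.
The free variable yields coefficients (1, -2, -2, 1) (any nonzero multiple also works).

b₁ - 2b₂ - 2b₃ + b₄ = 0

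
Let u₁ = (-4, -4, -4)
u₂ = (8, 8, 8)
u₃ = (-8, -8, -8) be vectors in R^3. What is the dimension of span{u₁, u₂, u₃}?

1

Row-reduce the 3×3 matrix with these as rows.
Reduction leaves 1 leading entry, giving rank 1.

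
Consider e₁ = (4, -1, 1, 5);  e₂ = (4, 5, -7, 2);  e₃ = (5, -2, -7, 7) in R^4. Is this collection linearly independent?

linearly independent

Row-reduce the matrix whose columns are e₁, e₂, e₃.
The reduction yields 3 nonzero rows, so the rank is 3.
Since rank = 3 (the number of vectors), the set is linearly independent.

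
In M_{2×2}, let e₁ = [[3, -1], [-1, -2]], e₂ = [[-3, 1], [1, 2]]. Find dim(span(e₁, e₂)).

Pass to coordinate vectors with respect to the basis {E₁₁, E₁₂, E₂₁, E₂₂}.
Form the matrix with e₁, e₂ as columns and reduce.
The echelon form has 1 nonzero row, so the rank is 1.

dim = 1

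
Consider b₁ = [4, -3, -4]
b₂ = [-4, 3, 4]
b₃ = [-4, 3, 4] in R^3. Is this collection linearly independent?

linearly dependent

Place the vectors as rows of a 3×3 matrix and reduce to echelon form.
The reduction yields 1 nonzero row, so the rank is 1.
Since rank 1 < 3, the set is linearly dependent.
Indeed b₁ + b₂ = 0.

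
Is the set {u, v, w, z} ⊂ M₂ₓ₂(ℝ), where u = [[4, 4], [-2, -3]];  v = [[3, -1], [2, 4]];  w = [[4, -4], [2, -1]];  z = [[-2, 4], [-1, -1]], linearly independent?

Write each element as a coordinate vector in ℝ⁴ using {E₁₁, E₁₂, E₂₁, E₂₂}.
The matrix [u|v|w|z] has determinant -216.
A nonzero determinant means the columns are linearly independent.

linearly independent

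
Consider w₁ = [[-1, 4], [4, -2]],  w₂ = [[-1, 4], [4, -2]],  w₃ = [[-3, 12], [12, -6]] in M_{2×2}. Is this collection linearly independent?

Take coordinates with respect to the standard basis {E₁₁, E₁₂, E₂₁, E₂₂}.
Two of the vectors are equal, giving an immediate dependence.

linearly dependent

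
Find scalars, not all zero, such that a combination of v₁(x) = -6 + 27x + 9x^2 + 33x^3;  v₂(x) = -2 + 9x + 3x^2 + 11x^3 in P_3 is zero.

v₁ - 3v₂ = 0

Take coordinates with respect to {1, x, …, x^3}.
Solve the homogeneous system with v₁, v₂ as columns by row-reducing the coefficient matrix.
The free variable yields coefficients (1, -3) (any nonzero multiple also works).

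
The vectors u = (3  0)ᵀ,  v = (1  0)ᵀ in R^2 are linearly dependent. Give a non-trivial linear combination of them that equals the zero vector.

Solve the homogeneous system with u, v as columns by row-reducing the coefficient matrix.
One solution (up to scaling) is (1, -3).

u - 3v = 0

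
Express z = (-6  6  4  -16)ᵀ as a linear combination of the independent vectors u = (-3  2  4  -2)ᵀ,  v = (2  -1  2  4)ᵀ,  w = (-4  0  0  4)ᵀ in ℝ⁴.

z = 2u - 2v - w

Write z = a₁u + … + a₃w and equate components.
The system has the unique solution (a₁, a₂, a₃) = (2, -2, -1).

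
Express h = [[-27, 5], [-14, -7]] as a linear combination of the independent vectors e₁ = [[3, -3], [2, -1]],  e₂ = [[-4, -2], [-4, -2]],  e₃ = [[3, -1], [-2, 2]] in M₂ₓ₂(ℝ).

Take coordinate vectors relative to {E₁₁, E₁₂, E₂₁, E₂₂}.
Since e₁, e₂, e₃ are independent, the coefficients expressing h are uniquely determined by a linear system.
Row-reducing the augmented matrix gives the unique coefficients (α₁, α₂, α₃) = (-3, 3, -2).

h = -3e₁ + 3e₂ - 2e₃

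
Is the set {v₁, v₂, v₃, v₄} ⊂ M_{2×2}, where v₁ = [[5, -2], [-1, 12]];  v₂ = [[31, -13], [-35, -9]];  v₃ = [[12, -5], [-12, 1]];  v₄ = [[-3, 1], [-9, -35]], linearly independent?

Take coordinates with respect to the standard basis {E₁₁, E₁₂, E₂₁, E₂₂}.
Row-reduce the matrix whose columns are v₁, v₂, v₃, v₄.
The reduction yields 2 nonzero rows, so the rank is 2.
Since rank 2 < 4, the set is linearly dependent.

linearly dependent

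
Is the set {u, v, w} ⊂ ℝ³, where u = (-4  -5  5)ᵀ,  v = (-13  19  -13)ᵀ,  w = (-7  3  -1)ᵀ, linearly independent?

linearly dependent

Form the 3×3 matrix with these as columns; its determinant is 0.
A zero determinant means the columns are linearly dependent.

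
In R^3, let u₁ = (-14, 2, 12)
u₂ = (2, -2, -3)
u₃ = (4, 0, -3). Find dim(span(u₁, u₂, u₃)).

Apply Gaussian elimination to the matrix whose rows are u₁, u₂, u₃.
The echelon form has 2 nonzero rows, so the rank is 2.

dim = 2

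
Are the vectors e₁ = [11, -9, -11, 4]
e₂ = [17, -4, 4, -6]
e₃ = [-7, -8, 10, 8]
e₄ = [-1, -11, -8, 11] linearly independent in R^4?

Place the vectors as rows of a 4×4 matrix and reduce to echelon form.
The reduction yields 3 nonzero rows, so the rank is 3.
Since rank 3 < 4, the set is linearly dependent.

linearly dependent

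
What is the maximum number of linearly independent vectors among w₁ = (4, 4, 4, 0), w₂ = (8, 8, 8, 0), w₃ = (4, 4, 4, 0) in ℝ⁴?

1

Form the matrix with w₁, w₂, w₃ as columns and reduce.
Reduction leaves 1 leading entry, giving rank 1.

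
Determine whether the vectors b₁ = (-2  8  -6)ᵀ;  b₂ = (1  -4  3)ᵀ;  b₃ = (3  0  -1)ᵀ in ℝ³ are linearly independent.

linearly dependent

Form the 3×3 matrix with these as columns; its determinant is 0.
A zero determinant means the columns are linearly dependent.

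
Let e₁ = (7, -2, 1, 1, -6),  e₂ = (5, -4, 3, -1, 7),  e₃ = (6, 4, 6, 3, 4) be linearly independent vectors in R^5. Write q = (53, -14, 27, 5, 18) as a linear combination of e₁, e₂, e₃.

q = 3e₁ + 4e₂ + 2e₃

Set up the augmented matrix [e₁ | e₂ | e₃ | q] and row-reduce.
Back-substitution yields (c₁, c₂, c₃) = (3, 4, 2).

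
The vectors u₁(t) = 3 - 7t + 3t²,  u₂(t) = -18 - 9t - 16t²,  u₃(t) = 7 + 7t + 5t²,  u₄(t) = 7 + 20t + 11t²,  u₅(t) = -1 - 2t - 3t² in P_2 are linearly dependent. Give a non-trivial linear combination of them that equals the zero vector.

Write each element as a vector in ℝ³ using {1, t, t²}.
Solve the homogeneous system with u₁, u₂, u₃, u₄, u₅ as columns by row-reducing the coefficient matrix.
A generator of the null space is (4, 3, 5, 1, 0).

4u₁ + 3u₂ + 5u₃ + u₄ = 0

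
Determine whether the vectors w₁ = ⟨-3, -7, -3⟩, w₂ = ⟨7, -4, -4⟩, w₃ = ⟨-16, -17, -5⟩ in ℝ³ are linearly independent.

linearly dependent

Row-reduce the matrix whose columns are w₁, w₂, w₃.
The reduction yields 2 nonzero rows, so the rank is 2.
Since rank 2 < 3, the set is linearly dependent.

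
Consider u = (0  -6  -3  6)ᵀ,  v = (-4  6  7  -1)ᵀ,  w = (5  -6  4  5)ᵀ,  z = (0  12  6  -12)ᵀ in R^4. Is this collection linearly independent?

linearly dependent

One vector is a scalar multiple of another, so the set is dependent.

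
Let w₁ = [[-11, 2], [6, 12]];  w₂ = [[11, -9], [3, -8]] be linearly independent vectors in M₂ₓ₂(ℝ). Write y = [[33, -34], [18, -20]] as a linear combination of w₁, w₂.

y = w₁ + 4w₂

Take coordinate vectors relative to {E₁₁, E₁₂, E₂₁, E₂₂}.
Set up the augmented matrix [w₁ | w₂ | y] and row-reduce.
Back-substitution yields (a₁, a₂) = (1, 4).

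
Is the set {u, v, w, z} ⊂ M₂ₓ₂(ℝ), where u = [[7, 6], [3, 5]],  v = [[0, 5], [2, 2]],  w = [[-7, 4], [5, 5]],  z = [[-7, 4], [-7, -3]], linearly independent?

Write each element as a coordinate vector in ℝ⁴ using {E₁₁, E₁₂, E₂₁, E₂₂}.
Form the 4×4 matrix with these as columns; its determinant is 1400.
A nonzero determinant means the columns are linearly independent.

linearly independent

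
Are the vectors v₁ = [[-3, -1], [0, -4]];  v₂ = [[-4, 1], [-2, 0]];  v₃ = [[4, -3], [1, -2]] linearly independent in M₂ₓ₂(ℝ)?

linearly independent

Take coordinates with respect to the standard basis {E₁₁, E₁₂, E₂₁, E₂₂}.
Row-reduce the matrix whose columns are v₁, v₂, v₃.
The reduction yields 3 nonzero rows, so the rank is 3.
Since rank = 3 (the number of vectors), the set is linearly independent.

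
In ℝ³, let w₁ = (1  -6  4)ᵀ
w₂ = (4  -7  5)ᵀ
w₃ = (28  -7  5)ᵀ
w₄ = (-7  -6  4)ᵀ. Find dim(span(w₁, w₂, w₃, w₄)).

Row-reduce the 4×3 matrix with these as rows.
Reduction leaves 3 leading entries, giving rank 3.
(With 4 elements in a 3-dimensional space the rank is at most 3.)

3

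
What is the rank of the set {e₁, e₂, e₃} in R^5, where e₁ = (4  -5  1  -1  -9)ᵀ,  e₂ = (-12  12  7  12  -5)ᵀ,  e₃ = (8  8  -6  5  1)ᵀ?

3

Row-reduce the 3×5 matrix with these as rows.
Reduction leaves 3 leading entries, giving rank 3.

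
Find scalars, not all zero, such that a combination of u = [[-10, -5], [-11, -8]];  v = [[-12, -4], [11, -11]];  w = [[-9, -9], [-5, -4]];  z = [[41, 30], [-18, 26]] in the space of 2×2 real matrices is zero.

Write each element as a vector in ℝ⁴ using {E₁₁, E₁₂, E₂₁, E₂₂}.
Set up α₁u + … + α₄z = 0 and solve the homogeneous system.
A generator of the null space is (1, -2, -3, -1).

u - 2v - 3w - z = 0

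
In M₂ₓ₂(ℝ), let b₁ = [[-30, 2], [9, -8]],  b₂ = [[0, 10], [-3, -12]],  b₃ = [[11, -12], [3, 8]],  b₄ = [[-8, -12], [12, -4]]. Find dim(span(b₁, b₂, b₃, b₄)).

Use coordinates relative to {E₁₁, E₁₂, E₂₁, E₂₂}.
Form the matrix with b₁, b₂, b₃, b₄ as columns and reduce.
Reduction leaves 3 leading entries, giving rank 3.

3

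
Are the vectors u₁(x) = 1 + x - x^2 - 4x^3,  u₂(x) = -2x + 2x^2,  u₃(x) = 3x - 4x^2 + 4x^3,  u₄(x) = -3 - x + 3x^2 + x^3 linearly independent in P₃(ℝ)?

Take coordinates with respect to the standard basis {1, x, …, x^3}.
Row-reduce the matrix whose columns are u₁, u₂, u₃, u₄.
The reduction yields 4 nonzero rows, so the rank is 4.
Since rank = 4 (the number of vectors), the set is linearly independent.

linearly independent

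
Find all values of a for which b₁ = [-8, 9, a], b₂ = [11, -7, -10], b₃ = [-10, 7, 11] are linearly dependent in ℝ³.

a = 19

The set is linearly dependent precisely when det[b₁; b₂; b₃] = 0.
The determinant works out to 7*a - 133.
This vanishes exactly when a = 19.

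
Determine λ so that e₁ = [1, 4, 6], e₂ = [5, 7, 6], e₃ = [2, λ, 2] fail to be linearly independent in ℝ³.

The vectors are dependent exactly when the determinant of the matrix with rows e₁, e₂, e₃ vanishes.
Cofactor expansion gives det = 24*λ - 62.
Setting this to zero gives λ = 31/12.

λ = 31/12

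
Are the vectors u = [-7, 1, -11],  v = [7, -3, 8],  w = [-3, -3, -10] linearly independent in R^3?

linearly independent

The matrix [u|v|w] has determinant -2.
A nonzero determinant means the columns are linearly independent.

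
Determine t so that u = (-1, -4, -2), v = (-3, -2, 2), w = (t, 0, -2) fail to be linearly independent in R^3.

The vectors are dependent exactly when the determinant of the matrix with rows u, v, w vanishes.
Cofactor expansion gives det = 20 - 12*t.
This vanishes exactly when t = 5/3.

t = 5/3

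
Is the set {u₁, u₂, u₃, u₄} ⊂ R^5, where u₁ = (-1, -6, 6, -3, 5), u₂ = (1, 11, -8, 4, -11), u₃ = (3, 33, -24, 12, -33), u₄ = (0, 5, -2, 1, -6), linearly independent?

Place the vectors as rows of a 4×5 matrix and reduce to echelon form.
The reduction yields 2 nonzero rows, so the rank is 2.
Since rank 2 < 4, the set is linearly dependent.

linearly dependent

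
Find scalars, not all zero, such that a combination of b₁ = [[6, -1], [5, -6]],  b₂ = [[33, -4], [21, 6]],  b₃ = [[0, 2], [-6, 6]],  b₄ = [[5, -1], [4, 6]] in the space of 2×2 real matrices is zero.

3b₁ - b₂ + b₃ + 3b₄ = 0

Pass to coordinate vectors relative to the basis {E₁₁, E₁₂, E₂₁, E₂₂}.
Solve the homogeneous system with b₁, b₂, b₃, b₄ as columns by row-reducing the coefficient matrix.
A generator of the null space is (3, -1, 1, 3).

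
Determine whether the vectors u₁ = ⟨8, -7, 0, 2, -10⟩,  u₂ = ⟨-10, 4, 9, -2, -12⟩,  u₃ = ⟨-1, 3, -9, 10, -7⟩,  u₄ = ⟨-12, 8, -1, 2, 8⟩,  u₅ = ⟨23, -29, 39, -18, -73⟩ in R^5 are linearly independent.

linearly dependent

Row-reduce the matrix whose columns are u₁, u₂, u₃, u₄, u₅.
The reduction yields 4 nonzero rows, so the rank is 4.
Since rank 4 < 5, the set is linearly dependent.
Indeed 2u₁ + 3u₂ - u₃ - 3u₄ - u₅ = 0.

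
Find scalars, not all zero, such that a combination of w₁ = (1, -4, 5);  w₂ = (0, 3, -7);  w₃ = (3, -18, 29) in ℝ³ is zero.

Row-reduce the matrix with w₁, w₂, w₃ as columns; the null space gives the coefficients.
The free variable yields coefficients (3, -2, -1) (any nonzero multiple also works).

3w₁ - 2w₂ - w₃ = 0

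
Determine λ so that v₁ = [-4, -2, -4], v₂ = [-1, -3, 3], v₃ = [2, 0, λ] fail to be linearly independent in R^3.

λ = 18/5

Dependence holds iff the 3×3 matrix [v₁ v₂ v₃] is singular.
Cofactor expansion gives det = 10*λ - 36.
This vanishes exactly when λ = 18/5.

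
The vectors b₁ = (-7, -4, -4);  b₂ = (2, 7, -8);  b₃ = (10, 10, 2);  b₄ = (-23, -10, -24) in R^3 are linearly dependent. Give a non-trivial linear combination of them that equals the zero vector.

b₁ + 2b₂ - 2b₃ - b₄ = 0

Row-reduce the matrix with b₁, b₂, b₃, b₄ as columns; the null space gives the coefficients.
The free variable yields coefficients (1, 2, -2, -1) (any nonzero multiple also works).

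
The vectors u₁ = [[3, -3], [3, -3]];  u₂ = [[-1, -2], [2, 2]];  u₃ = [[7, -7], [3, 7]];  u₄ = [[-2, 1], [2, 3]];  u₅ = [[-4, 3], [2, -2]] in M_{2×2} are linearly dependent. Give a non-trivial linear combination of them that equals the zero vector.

Take coordinates with respect to {E₁₁, E₁₂, E₂₁, E₂₂}.
Row-reduce the matrix with u₁, u₂, u₃, u₄, u₅ as columns; the null space gives the coefficients.
A generator of the null space is (1, 0, -1, 2, -2).

u₁ - u₃ + 2u₄ - 2u₅ = 0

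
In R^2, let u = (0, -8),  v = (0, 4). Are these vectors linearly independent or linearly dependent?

Form the 2×2 matrix with these as columns; its determinant is 0.
A zero determinant means the columns are linearly dependent.
Indeed u + 2v = 0.

linearly dependent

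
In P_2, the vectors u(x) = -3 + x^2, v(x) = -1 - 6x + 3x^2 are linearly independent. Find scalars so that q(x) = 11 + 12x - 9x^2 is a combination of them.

q = -3u - 2v

Work in coordinates with respect to the standard basis {1, x, x^2}.
Write q = α₁u + α₂v and equate components.
The system has the unique solution (α₁, α₂) = (-3, -2).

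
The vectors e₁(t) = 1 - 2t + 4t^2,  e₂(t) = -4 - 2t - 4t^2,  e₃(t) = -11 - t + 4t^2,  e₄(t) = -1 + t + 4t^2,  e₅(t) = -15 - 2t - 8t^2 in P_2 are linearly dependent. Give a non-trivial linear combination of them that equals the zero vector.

Take coordinates with respect to {1, t, t^2}.
Row-reduce the matrix with e₁, e₂, e₃, e₄, e₅ as columns; the null space gives the coefficients.
One solution (up to scaling) is (0, 2, -1, 3, 0).

2e₂ - e₃ + 3e₄ = 0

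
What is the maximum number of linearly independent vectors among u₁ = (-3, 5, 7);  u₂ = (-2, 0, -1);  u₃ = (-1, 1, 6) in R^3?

3

Apply Gaussian elimination to the matrix whose rows are u₁, u₂, u₃.
There are 3 pivot columns, so rank = 3.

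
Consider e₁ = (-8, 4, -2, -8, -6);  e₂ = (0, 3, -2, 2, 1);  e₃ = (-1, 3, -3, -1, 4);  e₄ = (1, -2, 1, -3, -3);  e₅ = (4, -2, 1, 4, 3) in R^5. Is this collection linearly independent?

One vector is a scalar multiple of another, so the set is dependent.

linearly dependent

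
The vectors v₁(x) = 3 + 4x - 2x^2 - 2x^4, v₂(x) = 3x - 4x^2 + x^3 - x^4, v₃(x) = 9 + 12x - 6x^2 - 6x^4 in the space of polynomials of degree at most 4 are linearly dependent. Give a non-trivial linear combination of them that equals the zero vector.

3v₁ - v₃ = 0

Write each element as a vector in ℝ⁵ using {1, x, …, x^4}.
Solve the homogeneous system with v₁, v₂, v₃ as columns by row-reducing the coefficient matrix.
One solution (up to scaling) is (3, 0, -1).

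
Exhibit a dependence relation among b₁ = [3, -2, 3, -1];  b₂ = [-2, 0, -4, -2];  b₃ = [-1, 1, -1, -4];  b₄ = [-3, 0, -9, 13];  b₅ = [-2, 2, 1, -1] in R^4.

Solve the homogeneous system with b₁, b₂, b₃, b₄, b₅ as columns by row-reducing the coefficient matrix.
A generator of the null space is (3, 0, 2, 1, 2).

3b₁ + 2b₃ + b₄ + 2b₅ = 0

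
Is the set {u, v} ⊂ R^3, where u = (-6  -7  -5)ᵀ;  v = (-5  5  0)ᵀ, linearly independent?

linearly independent

Place the vectors as rows of a 2×3 matrix and reduce to echelon form.
The reduction yields 2 nonzero rows, so the rank is 2.
Since rank = 2 (the number of vectors), the set is linearly independent.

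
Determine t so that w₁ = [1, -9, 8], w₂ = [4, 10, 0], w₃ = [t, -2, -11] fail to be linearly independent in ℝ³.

t = -57/8

The set is linearly dependent precisely when det[w₁; w₂; w₃] = 0.
Expanding, det = -80*t - 570.
This vanishes exactly when t = -57/8.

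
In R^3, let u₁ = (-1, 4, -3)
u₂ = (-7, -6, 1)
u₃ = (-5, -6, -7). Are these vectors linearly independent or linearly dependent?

linearly independent

Row-reduce the matrix whose columns are u₁, u₂, u₃.
The reduction yields 3 nonzero rows, so the rank is 3.
Since rank = 3 (the number of vectors), the set is linearly independent.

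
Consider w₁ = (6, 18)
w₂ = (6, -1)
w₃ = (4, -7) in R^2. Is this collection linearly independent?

linearly dependent

There are 3 vectors in a 2-dimensional space, so they cannot be linearly independent.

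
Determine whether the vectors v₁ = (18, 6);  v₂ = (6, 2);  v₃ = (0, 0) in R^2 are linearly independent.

linearly dependent

There are 3 vectors in a 2-dimensional space, so they cannot be linearly independent.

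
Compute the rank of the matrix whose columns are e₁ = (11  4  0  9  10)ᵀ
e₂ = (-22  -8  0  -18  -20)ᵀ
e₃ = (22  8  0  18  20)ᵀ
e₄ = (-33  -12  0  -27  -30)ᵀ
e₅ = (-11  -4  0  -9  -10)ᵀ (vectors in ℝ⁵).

Apply Gaussian elimination to the matrix whose rows are e₁, e₂, e₃, e₄, e₅.
There is 1 pivot column, so rank = 1.

rank 1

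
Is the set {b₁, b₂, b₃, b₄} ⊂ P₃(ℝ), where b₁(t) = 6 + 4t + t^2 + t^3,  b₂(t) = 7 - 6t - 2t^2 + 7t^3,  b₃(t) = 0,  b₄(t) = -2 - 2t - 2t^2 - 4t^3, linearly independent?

Take coordinates with respect to the standard basis {1, t, …, t^3}.
One of the vectors is the zero vector, so the set is linearly dependent.

linearly dependent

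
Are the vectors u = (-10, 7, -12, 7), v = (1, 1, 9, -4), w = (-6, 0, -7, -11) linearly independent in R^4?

linearly independent

Row-reduce the matrix whose columns are u, v, w.
The reduction yields 3 nonzero rows, so the rank is 3.
Since rank = 3 (the number of vectors), the set is linearly independent.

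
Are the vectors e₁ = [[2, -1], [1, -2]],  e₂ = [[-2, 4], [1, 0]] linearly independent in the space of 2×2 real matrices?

Take coordinates with respect to the standard basis {E₁₁, E₁₂, E₂₁, E₂₂}.
Row-reduce the matrix whose columns are e₁, e₂.
The reduction yields 2 nonzero rows, so the rank is 2.
Since rank = 2 (the number of vectors), the set is linearly independent.

linearly independent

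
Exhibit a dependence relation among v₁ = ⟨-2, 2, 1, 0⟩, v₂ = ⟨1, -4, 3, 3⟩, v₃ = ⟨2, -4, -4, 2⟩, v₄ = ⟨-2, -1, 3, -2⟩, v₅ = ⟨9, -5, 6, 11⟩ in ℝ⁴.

Row-reduce the matrix with v₁, v₂, v₃, v₄, v₅ as columns; the null space gives the coefficients.
One solution (up to scaling) is (2, -3, 2, 3, 1).

2v₁ - 3v₂ + 2v₃ + 3v₄ + v₅ = 0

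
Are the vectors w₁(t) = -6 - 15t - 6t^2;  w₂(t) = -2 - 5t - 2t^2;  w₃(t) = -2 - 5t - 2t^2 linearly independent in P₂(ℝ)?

linearly dependent

Write each element as a coordinate vector in ℝ³ using {1, t, t^2}.
The matrix [w₁|w₂|w₃] has determinant 0.
A zero determinant means the columns are linearly dependent.
Indeed w₁ - 3w₂ = 0.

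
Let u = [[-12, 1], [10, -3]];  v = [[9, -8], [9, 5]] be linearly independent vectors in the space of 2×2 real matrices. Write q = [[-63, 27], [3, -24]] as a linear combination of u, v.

Identify each element with its coordinate vector in ℝ⁴ via {E₁₁, E₁₂, E₂₁, E₂₂}.
Write q = α₁u + α₂v and equate components.
Row-reducing the augmented matrix gives the unique coefficients (α₁, α₂) = (3, -3).

q = 3u - 3v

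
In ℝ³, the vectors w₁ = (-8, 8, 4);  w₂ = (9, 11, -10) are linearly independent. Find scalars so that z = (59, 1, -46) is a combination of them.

z = -4w₁ + 3w₂

Write z = α₁w₁ + α₂w₂ and equate components.
The system has the unique solution (α₁, α₂) = (-4, 3).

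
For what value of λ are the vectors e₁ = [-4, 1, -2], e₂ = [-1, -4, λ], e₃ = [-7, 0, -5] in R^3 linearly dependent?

Place the vectors as rows of a 3×3 matrix; dependence ⇔ determinant zero.
Cofactor expansion gives det = -7*λ - 29.
Setting this to zero gives λ = -29/7.

λ = -29/7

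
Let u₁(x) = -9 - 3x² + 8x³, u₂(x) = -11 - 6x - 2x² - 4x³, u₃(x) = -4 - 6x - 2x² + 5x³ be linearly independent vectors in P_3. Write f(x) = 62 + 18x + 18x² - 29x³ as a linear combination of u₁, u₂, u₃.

Identify each element with its coordinate vector in ℝ⁴ via {1, x, …, x³}.
Set up the augmented matrix [u₁ | u₂ | u₃ | f] and row-reduce.
Back-substitution yields (a₁, a₂, a₃) = (-4, -2, -1).

f = -4u₁ - 2u₂ - u₃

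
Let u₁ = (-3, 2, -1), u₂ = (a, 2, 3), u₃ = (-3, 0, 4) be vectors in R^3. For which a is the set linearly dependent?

Place the vectors as rows of a 3×3 matrix; dependence ⇔ determinant zero.
The determinant works out to -8*a - 48.
Setting this to zero gives a = -6.

a = -6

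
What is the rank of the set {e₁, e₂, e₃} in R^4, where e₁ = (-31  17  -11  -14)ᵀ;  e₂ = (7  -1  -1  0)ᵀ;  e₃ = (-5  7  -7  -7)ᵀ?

2

Apply Gaussian elimination to the matrix whose rows are e₁, e₂, e₃.
The echelon form has 2 nonzero rows, so the rank is 2.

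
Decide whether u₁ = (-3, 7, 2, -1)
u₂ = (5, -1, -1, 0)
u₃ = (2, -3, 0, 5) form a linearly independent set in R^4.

linearly independent

Place the vectors as rows of a 3×4 matrix and reduce to echelon form.
The reduction yields 3 nonzero rows, so the rank is 3.
Since rank = 3 (the number of vectors), the set is linearly independent.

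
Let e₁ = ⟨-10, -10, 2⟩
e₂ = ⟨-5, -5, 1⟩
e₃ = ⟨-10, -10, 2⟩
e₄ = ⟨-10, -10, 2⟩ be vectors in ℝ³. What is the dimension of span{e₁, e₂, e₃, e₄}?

dim = 1

Row-reduce the 4×3 matrix with these as rows.
The echelon form has 1 nonzero row, so the rank is 1.
(With 4 elements in a 3-dimensional space the rank is at most 3.)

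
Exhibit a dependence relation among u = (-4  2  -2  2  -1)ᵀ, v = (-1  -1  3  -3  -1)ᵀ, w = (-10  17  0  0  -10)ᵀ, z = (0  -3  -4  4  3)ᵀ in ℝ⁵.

Write the vectors as columns of a matrix and find a nonzero vector in its null space.
A generator of the null space is (3, -2, -1, -3).

3u - 2v - w - 3z = 0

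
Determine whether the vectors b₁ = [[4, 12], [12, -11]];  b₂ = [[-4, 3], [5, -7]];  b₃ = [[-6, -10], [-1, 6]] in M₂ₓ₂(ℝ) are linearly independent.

Take coordinates with respect to the standard basis {E₁₁, E₁₂, E₂₁, E₂₂}.
Row-reduce the matrix whose columns are b₁, b₂, b₃.
The reduction yields 3 nonzero rows, so the rank is 3.
Since rank = 3 (the number of vectors), the set is linearly independent.

linearly independent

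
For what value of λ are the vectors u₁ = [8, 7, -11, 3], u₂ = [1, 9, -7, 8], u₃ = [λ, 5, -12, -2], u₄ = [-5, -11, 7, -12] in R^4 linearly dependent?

Place the vectors as rows of a 4×4 matrix; dependence ⇔ determinant zero.
Cofactor expansion gives det = 228 - 66*λ.
This vanishes exactly when λ = 38/11.

λ = 38/11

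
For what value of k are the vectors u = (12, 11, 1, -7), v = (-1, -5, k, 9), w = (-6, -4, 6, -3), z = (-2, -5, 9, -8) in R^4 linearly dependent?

Place the vectors as rows of a 4×4 matrix; dependence ⇔ determinant zero.
Cofactor expansion gives det = 412*k + 3502.
This vanishes exactly when k = -17/2.

k = -17/2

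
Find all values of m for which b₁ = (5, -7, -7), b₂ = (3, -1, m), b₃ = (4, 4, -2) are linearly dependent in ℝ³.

Dependence holds iff the 3×3 matrix [b₁ b₂ b₃] is singular.
Cofactor expansion gives det = -48*m - 144.
Setting this to zero gives m = -3.

m = -3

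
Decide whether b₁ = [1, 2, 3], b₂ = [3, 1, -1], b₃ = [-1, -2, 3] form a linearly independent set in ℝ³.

linearly independent

The matrix [b₁|b₂|b₃] has determinant -30.
A nonzero determinant means the columns are linearly independent.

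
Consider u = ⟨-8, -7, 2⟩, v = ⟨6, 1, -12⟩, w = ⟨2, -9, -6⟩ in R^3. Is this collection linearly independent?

linearly independent

The matrix [u|v|w] has determinant 716.
A nonzero determinant means the columns are linearly independent.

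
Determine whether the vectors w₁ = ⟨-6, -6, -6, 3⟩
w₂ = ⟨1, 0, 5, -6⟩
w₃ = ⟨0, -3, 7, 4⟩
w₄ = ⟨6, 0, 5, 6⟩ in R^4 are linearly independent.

Form the 4×4 matrix with these as columns; its determinant is 1815.
A nonzero determinant means the columns are linearly independent.

linearly independent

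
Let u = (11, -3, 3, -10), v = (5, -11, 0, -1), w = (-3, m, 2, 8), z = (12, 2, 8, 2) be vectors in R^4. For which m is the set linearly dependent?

Dependence holds iff the 4×4 matrix [u v w z] is singular.
Cofactor expansion gives det = 378*m - 2520.
Setting this to zero gives m = 20/3.

m = 20/3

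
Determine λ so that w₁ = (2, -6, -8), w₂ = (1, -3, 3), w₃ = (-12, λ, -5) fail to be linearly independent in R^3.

Place the vectors as rows of a 3×3 matrix; dependence ⇔ determinant zero.
Expanding, det = 504 - 14*λ.
Solving 504 - 14*λ = 0 yields λ = 36.

λ = 36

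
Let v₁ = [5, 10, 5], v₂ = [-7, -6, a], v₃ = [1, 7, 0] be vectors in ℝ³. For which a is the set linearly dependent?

The set is linearly dependent precisely when det[v₁; v₂; v₃] = 0.
Cofactor expansion gives det = -25*a - 215.
This vanishes exactly when a = -43/5.

a = -43/5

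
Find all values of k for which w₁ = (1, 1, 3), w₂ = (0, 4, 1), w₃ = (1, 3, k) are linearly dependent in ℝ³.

k = 7/2

Place the vectors as rows of a 3×3 matrix; dependence ⇔ determinant zero.
Cofactor expansion gives det = 4*k - 14.
Setting this to zero gives k = 7/2.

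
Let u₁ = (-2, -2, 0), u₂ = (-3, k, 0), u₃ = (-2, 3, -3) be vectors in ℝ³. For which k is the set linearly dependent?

k = -3

Place the vectors as rows of a 3×3 matrix; dependence ⇔ determinant zero.
Cofactor expansion gives det = 6*k + 18.
Setting this to zero gives k = -3.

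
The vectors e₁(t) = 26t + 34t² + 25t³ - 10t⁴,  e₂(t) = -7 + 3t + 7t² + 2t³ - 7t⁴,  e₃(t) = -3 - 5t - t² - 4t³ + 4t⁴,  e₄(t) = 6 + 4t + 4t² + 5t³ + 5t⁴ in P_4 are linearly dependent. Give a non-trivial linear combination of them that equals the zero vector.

e₁ - 3e₂ + e₃ - 3e₄ = 0

Write each element as a vector in ℝ⁵ using {1, t, …, t⁴}.
Set up α₁e₁ + … + α₄e₄ = 0 and solve the homogeneous system.
One solution (up to scaling) is (1, -3, 1, -3).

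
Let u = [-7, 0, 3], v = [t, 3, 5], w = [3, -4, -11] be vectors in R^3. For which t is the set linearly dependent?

t = 16/3

Place the vectors as rows of a 3×3 matrix; dependence ⇔ determinant zero.
The determinant works out to 64 - 12*t.
Setting this to zero gives t = 16/3.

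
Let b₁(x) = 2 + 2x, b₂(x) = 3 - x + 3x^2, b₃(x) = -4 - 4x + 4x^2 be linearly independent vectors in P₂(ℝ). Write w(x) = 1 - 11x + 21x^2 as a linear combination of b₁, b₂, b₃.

w = 2b₁ + 3b₂ + 3b₃

Take coordinate vectors relative to {1, x, x^2}.
Solve the system with b₁, b₂, b₃ as columns and w as the right-hand side.
Row-reducing the augmented matrix gives the unique coefficients (a₁, a₂, a₃) = (2, 3, 3).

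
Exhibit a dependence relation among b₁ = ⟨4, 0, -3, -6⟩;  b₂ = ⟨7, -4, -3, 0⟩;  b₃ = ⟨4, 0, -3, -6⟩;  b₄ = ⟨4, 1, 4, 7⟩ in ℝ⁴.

Set up α₁b₁ + … + α₄b₄ = 0 and solve the homogeneous system.
A generator of the null space is (1, 0, -1, 0).

b₁ - b₃ = 0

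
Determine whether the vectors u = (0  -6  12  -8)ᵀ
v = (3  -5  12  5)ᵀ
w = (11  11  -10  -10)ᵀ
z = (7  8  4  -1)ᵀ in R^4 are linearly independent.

Place the vectors as rows of a 4×4 matrix and reduce to echelon form.
The reduction yields 4 nonzero rows, so the rank is 4.
Since rank = 4 (the number of vectors), the set is linearly independent.

linearly independent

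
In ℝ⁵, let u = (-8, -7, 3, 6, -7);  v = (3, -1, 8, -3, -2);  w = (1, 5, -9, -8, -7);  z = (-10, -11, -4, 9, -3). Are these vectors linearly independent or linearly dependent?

linearly independent

Place the vectors as rows of a 4×5 matrix and reduce to echelon form.
The reduction yields 4 nonzero rows, so the rank is 4.
Since rank = 4 (the number of vectors), the set is linearly independent.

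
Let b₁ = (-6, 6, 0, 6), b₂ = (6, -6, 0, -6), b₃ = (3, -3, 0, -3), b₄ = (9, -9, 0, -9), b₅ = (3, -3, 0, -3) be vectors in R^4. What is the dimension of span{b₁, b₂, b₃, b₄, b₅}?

Row-reduce the 5×4 matrix with these as rows.
There is 1 pivot column, so rank = 1.
(With 5 elements in a 4-dimensional space the rank is at most 4.)

dim = 1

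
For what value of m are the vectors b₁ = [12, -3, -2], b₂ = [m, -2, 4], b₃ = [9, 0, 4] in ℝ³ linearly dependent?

Dependence holds iff the 3×3 matrix [b₁ b₂ b₃] is singular.
Expanding, det = 12*m - 240.
Setting this to zero gives m = 20.

m = 20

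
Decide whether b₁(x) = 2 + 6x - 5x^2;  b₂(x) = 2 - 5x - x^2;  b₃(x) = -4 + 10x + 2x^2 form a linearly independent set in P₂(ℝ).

Write each element as a coordinate vector in ℝ³ using {1, x, x^2}.
One vector is a scalar multiple of another, so the set is dependent.

linearly dependent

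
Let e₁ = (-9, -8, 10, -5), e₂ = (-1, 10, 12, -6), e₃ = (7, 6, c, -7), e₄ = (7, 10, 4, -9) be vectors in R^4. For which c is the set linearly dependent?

c = 0

The vectors are dependent exactly when the determinant of the matrix with rows e₁, e₂, e₃, e₄ vanishes.
The determinant works out to 1078*c.
This vanishes exactly when c = 0.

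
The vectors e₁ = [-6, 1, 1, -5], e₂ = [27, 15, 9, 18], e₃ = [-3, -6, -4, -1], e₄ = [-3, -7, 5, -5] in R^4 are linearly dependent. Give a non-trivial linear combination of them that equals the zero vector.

Row-reduce the matrix with e₁, e₂, e₃, e₄ as columns; the null space gives the coefficients.
One solution (up to scaling) is (3, 1, 3, 0).

3e₁ + e₂ + 3e₃ = 0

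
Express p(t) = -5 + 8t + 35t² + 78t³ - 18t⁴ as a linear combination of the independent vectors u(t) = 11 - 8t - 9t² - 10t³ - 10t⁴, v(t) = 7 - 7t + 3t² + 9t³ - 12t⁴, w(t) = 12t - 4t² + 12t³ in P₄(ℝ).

Identify each element with its coordinate vector in ℝ⁵ via {1, t, …, t⁴}.
Since u, v, w are independent, the coefficients expressing p are uniquely determined by a linear system.
Back-substitution yields (α₁, α₂, α₃) = (-3, 4, 1).

p = -3u + 4v + w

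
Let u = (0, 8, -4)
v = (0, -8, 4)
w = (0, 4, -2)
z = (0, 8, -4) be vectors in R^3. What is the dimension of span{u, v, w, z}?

dim = 1

Row-reduce the 4×3 matrix with these as rows.
There is 1 pivot column, so rank = 1.
(With 4 elements in a 3-dimensional space the rank is at most 3.)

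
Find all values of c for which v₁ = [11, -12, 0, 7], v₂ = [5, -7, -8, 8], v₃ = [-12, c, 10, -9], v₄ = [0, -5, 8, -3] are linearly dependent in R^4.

c = -7/4

The set is linearly dependent precisely when det[v₁; v₂; v₃; v₄] = 0.
The determinant works out to 160*c + 280.
This vanishes exactly when c = -7/4.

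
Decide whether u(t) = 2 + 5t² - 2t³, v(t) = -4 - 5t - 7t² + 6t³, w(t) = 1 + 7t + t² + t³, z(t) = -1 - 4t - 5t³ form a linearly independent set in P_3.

linearly independent

Write each element as a coordinate vector in ℝ⁴ using {1, t, …, t³}.
Place the vectors as rows of a 4×4 matrix and reduce to echelon form.
The reduction yields 4 nonzero rows, so the rank is 4.
Since rank = 4 (the number of vectors), the set is linearly independent.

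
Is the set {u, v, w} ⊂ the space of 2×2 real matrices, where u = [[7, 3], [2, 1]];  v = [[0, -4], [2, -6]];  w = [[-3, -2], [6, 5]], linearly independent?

Write each element as a coordinate vector in ℝ⁴ using {E₁₁, E₁₂, E₂₁, E₂₂}.
Place the vectors as rows of a 3×4 matrix and reduce to echelon form.
The reduction yields 3 nonzero rows, so the rank is 3.
Since rank = 3 (the number of vectors), the set is linearly independent.

linearly independent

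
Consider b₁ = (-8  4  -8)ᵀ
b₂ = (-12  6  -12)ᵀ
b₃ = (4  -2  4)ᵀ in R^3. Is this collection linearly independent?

Form the 3×3 matrix with these as columns; its determinant is 0.
A zero determinant means the columns are linearly dependent.
Indeed 3b₁ - 2b₂ = 0.

linearly dependent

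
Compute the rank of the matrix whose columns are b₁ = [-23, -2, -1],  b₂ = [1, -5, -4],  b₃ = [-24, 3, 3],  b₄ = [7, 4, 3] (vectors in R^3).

rank 2

Form the matrix with b₁, b₂, b₃, b₄ as columns and reduce.
There are 2 pivot columns, so rank = 2.
(With 4 elements in a 3-dimensional space the rank is at most 3.)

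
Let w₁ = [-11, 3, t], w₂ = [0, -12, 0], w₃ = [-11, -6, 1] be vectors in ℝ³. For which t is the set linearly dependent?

t = 1

Place the vectors as rows of a 3×3 matrix; dependence ⇔ determinant zero.
The determinant works out to 132 - 132*t.
Solving 132 - 132*t = 0 yields t = 1.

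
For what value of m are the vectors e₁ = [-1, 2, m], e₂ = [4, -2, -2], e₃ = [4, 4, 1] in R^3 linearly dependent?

m = 5/4

The set is linearly dependent precisely when det[e₁; e₂; e₃] = 0.
The determinant works out to 24*m - 30.
Setting this to zero gives m = 5/4.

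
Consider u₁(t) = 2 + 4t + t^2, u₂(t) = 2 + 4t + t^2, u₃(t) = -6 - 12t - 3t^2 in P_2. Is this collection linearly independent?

Take coordinates with respect to the standard basis {1, t, t^2}.
Form the 3×3 matrix with these as columns; its determinant is 0.
A zero determinant means the columns are linearly dependent.
Indeed u₁ - u₂ = 0.

linearly dependent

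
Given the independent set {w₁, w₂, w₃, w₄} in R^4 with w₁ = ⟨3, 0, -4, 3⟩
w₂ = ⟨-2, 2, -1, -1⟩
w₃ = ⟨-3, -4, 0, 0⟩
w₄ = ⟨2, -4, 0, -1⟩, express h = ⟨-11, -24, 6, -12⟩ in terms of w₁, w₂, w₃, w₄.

Write h = a₁w₁ + … + a₄w₄ and equate components.
Row-reducing the augmented matrix gives the unique coefficients (a₁, …, a₄) = (-2, 2, 3, 4).

h = -2w₁ + 2w₂ + 3w₃ + 4w₄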